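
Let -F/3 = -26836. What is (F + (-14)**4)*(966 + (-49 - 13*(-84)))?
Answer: 238918316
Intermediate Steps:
F = 80508 (F = -3*(-26836) = 80508)
(F + (-14)**4)*(966 + (-49 - 13*(-84))) = (80508 + (-14)**4)*(966 + (-49 - 13*(-84))) = (80508 + 38416)*(966 + (-49 + 1092)) = 118924*(966 + 1043) = 118924*2009 = 238918316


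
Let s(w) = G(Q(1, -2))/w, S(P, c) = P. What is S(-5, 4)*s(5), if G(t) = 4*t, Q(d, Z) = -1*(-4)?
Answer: -16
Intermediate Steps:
Q(d, Z) = 4
s(w) = 16/w (s(w) = (4*4)/w = 16/w)
S(-5, 4)*s(5) = -80/5 = -5*16/5 = -16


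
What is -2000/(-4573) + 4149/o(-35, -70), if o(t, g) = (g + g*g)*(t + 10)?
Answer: 74175541/184063250 ≈ 0.40299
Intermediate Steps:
o(t, g) = (10 + t)*(g + g²) (o(t, g) = (g + g²)*(10 + t) = (10 + t)*(g + g²))
-2000/(-4573) + 4149/o(-35, -70) = -2000/(-4573) + 4149/((-70*(10 - 35 + 10*(-70) - 70*(-35)))) = -2000*(-1/4573) + 4149/((-70*(10 - 35 - 700 + 2450))) = 2000/4573 + 4149/((-70*1725)) = 2000/4573 + 4149/(-120750) = 2000/4573 + 4149*(-1/120750) = 2000/4573 - 1383/40250 = 74175541/184063250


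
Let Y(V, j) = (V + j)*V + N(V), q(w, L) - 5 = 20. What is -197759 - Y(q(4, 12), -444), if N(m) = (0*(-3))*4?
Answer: -187284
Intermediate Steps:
q(w, L) = 25 (q(w, L) = 5 + 20 = 25)
N(m) = 0 (N(m) = 0*4 = 0)
Y(V, j) = V*(V + j) (Y(V, j) = (V + j)*V + 0 = V*(V + j) + 0 = V*(V + j))
-197759 - Y(q(4, 12), -444) = -197759 - 25*(25 - 444) = -197759 - 25*(-419) = -197759 - 1*(-10475) = -197759 + 10475 = -187284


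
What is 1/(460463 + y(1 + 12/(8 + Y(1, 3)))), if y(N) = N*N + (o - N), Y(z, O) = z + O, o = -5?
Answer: 1/460460 ≈ 2.1717e-6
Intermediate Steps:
Y(z, O) = O + z
y(N) = -5 + N² - N (y(N) = N*N + (-5 - N) = N² + (-5 - N) = -5 + N² - N)
1/(460463 + y(1 + 12/(8 + Y(1, 3)))) = 1/(460463 + (-5 + (1 + 12/(8 + (3 + 1)))² - (1 + 12/(8 + (3 + 1))))) = 1/(460463 + (-5 + (1 + 12/(8 + 4))² - (1 + 12/(8 + 4)))) = 1/(460463 + (-5 + (1 + 12/12)² - (1 + 12/12))) = 1/(460463 + (-5 + (1 + (1/12)*12)² - (1 + (1/12)*12))) = 1/(460463 + (-5 + (1 + 1)² - (1 + 1))) = 1/(460463 + (-5 + 2² - 1*2)) = 1/(460463 + (-5 + 4 - 2)) = 1/(460463 - 3) = 1/460460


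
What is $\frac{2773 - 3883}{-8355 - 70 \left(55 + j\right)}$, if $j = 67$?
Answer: $\frac{222}{3379} \approx 0.0657$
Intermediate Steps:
$\frac{2773 - 3883}{-8355 - 70 \left(55 + j\right)} = \frac{2773 - 3883}{-8355 - 70 \left(55 + 67\right)} = - \frac{1110}{-8355 - 8540} = - \frac{1110}{-16895} = \left(-1110\right) \left(- \frac{1}{16895}\right) = \frac{222}{3379}$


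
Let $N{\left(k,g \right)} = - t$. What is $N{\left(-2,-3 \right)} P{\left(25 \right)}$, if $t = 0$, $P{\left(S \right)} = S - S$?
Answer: $0$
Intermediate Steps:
$P{\left(S \right)} = 0$
$N{\left(k,g \right)} = 0$ ($N{\left(k,g \right)} = \left(-1\right) 0 = 0$)
$N{\left(-2,-3 \right)} P{\left(25 \right)} = 0 \cdot 0 = 0$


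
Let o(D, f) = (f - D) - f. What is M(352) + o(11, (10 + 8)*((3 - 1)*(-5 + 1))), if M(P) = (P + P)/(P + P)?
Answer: -10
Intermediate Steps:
M(P) = 1 (M(P) = (2*P)/((2*P)) = (2*P)*(1/(2*P)) = 1)
o(D, f) = -D
M(352) + o(11, (10 + 8)*((3 - 1)*(-5 + 1))) = 1 - 1*11 = 1 - 11 = -10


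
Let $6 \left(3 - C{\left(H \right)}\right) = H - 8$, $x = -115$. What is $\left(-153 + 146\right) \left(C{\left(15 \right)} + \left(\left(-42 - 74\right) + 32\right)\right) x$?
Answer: $- \frac{396865}{6} \approx -66144.0$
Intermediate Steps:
$C{\left(H \right)} = \frac{13}{3} - \frac{H}{6}$ ($C{\left(H \right)} = 3 - \frac{H - 8}{6} = 3 - \frac{-8 + H}{6} = 3 - \left(- \frac{4}{3} + \frac{H}{6}\right) = \frac{13}{3} - \frac{H}{6}$)
$\left(-153 + 146\right) \left(C{\left(15 \right)} + \left(\left(-42 - 74\right) + 32\right)\right) x = \left(-153 + 146\right) \left(\left(\frac{13}{3} - \frac{5}{2}\right) + \left(\left(-42 - 74\right) + 32\right)\right) \left(-115\right) = - 7 \left(\left(\frac{13}{3} - \frac{5}{2}\right) + \left(-116 + 32\right)\right) \left(-115\right) = - 7 \left(\frac{11}{6} - 84\right) \left(-115\right) = \left(-7\right) \left(- \frac{493}{6}\right) \left(-115\right) = \frac{3451}{6} \left(-115\right) = - \frac{396865}{6}$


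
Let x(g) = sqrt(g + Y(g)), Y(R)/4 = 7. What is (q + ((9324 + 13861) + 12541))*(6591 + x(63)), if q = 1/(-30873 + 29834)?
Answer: 244653391983/1039 + 37119313*sqrt(91)/1039 ≈ 2.3581e+8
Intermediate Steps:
Y(R) = 28 (Y(R) = 4*7 = 28)
q = -1/1039 (q = 1/(-1039) = -1/1039 ≈ -0.00096246)
x(g) = sqrt(28 + g) (x(g) = sqrt(g + 28) = sqrt(28 + g))
(q + ((9324 + 13861) + 12541))*(6591 + x(63)) = (-1/1039 + ((9324 + 13861) + 12541))*(6591 + sqrt(28 + 63)) = (-1/1039 + (23185 + 12541))*(6591 + sqrt(91)) = (-1/1039 + 35726)*(6591 + sqrt(91)) = 37119313*(6591 + sqrt(91))/1039 = 244653391983/1039 + 37119313*sqrt(91)/1039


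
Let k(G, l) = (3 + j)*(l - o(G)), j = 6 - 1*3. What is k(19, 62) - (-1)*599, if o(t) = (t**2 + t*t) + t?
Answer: -3475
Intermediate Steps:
o(t) = t + 2*t**2 (o(t) = (t**2 + t**2) + t = 2*t**2 + t = t + 2*t**2)
j = 3 (j = 6 - 3 = 3)
k(G, l) = 6*l - 6*G*(1 + 2*G) (k(G, l) = (3 + 3)*(l - G*(1 + 2*G)) = 6*(l - G*(1 + 2*G)) = 6*l - 6*G*(1 + 2*G))
k(19, 62) - (-1)*599 = (6*62 - 6*19*(1 + 2*19)) - (-1)*599 = (372 - 6*19*(1 + 38)) - 1*(-599) = (372 - 6*19*39) + 599 = (372 - 4446) + 599 = -4074 + 599 = -3475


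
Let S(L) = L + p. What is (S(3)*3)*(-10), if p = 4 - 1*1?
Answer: -180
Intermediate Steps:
p = 3 (p = 4 - 1 = 3)
S(L) = 3 + L (S(L) = L + 3 = 3 + L)
(S(3)*3)*(-10) = ((3 + 3)*3)*(-10) = (6*3)*(-10) = 18*(-10) = -180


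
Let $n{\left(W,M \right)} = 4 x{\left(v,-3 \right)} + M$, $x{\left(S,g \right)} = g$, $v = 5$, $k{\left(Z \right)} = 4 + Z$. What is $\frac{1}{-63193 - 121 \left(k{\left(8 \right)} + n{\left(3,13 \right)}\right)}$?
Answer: $- \frac{1}{64766} \approx -1.544 \cdot 10^{-5}$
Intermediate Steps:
$n{\left(W,M \right)} = -12 + M$ ($n{\left(W,M \right)} = 4 \left(-3\right) + M = -12 + M$)
$\frac{1}{-63193 - 121 \left(k{\left(8 \right)} + n{\left(3,13 \right)}\right)} = \frac{1}{-63193 - 121 \left(\left(4 + 8\right) + \left(-12 + 13\right)\right)} = \frac{1}{-63193 - 121 \left(12 + 1\right)} = \frac{1}{-63193 - 1573} = \frac{1}{-64766} = - \frac{1}{64766}$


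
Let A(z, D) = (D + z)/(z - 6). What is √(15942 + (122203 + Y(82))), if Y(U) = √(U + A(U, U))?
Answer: √(49870345 + 19*√30381)/19 ≈ 371.69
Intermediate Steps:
A(z, D) = (D + z)/(-6 + z)
Y(U) = √(U + 2*U/(-6 + U)) (Y(U) = √(U + (U + U)/(-6 + U)) = √(U + (2*U)/(-6 + U)) = √(U + 2*U/(-6 + U)))
√(15942 + (122203 + Y(82))) = √(15942 + (122203 + √(82*(-4 + 82)/(-6 + 82)))) = √(15942 + (122203 + √(82*78/76))) = √(15942 + (122203 + √(82*(1/76)*78))) = √(15942 + (122203 + √(1599/19))) = √(15942 + (122203 + √30381/19)) = √(138145 + √30381/19)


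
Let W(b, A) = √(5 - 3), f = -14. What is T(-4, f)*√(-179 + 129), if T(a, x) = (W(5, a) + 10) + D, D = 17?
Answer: I*(10 + 135*√2) ≈ 200.92*I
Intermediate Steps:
W(b, A) = √2
T(a, x) = 27 + √2 (T(a, x) = (√2 + 10) + 17 = (10 + √2) + 17 = 27 + √2)
T(-4, f)*√(-179 + 129) = (27 + √2)*√(-179 + 129) = (27 + √2)*√(-50) = (27 + √2)*(5*I*√2) = 5*I*√2*(27 + √2)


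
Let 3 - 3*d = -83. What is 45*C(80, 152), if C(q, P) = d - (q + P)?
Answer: -9150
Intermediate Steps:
d = 86/3 (d = 1 - ⅓*(-83) = 1 + 83/3 = 86/3 ≈ 28.667)
C(q, P) = 86/3 - P - q (C(q, P) = 86/3 - (q + P) = 86/3 - (P + q) = 86/3 + (-P - q) = 86/3 - P - q)
45*C(80, 152) = 45*(86/3 - 1*152 - 1*80) = 45*(86/3 - 152 - 80) = 45*(-610/3) = -9150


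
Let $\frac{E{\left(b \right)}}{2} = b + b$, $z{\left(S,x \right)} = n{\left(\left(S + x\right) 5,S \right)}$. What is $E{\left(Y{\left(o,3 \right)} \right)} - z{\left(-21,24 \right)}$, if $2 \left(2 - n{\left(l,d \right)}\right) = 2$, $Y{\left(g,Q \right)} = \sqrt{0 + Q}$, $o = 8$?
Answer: $-1 + 4 \sqrt{3} \approx 5.9282$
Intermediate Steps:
$Y{\left(g,Q \right)} = \sqrt{Q}$
$n{\left(l,d \right)} = 1$ ($n{\left(l,d \right)} = 2 - 1 = 1$)
$z{\left(S,x \right)} = 1$
$E{\left(b \right)} = 4 b$ ($E{\left(b \right)} = 2 \left(b + b\right) = 2 \cdot 2 b = 4 b$)
$E{\left(Y{\left(o,3 \right)} \right)} - z{\left(-21,24 \right)} = 4 \sqrt{3} - 1 = -1 + 4 \sqrt{3}$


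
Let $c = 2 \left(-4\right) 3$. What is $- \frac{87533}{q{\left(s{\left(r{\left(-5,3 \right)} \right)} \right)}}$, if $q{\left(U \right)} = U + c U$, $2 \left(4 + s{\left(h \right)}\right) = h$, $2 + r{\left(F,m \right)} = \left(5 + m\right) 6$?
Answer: $\frac{4607}{23} \approx 200.3$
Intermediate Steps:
$r{\left(F,m \right)} = 28 + 6 m$ ($r{\left(F,m \right)} = -2 + \left(5 + m\right) 6 = -2 + \left(30 + 6 m\right) = 28 + 6 m$)
$c = -24$ ($c = \left(-8\right) 3 = -24$)
$s{\left(h \right)} = -4 + \frac{h}{2}$
$q{\left(U \right)} = - 23 U$ ($q{\left(U \right)} = U - 24 U = - 23 U$)
$- \frac{87533}{q{\left(s{\left(r{\left(-5,3 \right)} \right)} \right)}} = - \frac{87533}{\left(-23\right) \left(-4 + \frac{28 + 6 \cdot 3}{2}\right)} = - \frac{87533}{\left(-23\right) \left(-4 + \frac{28 + 18}{2}\right)} = - \frac{87533}{\left(-23\right) \left(-4 + \frac{1}{2} \cdot 46\right)} = - \frac{87533}{\left(-23\right) \left(-4 + 23\right)} = - \frac{87533}{\left(-23\right) 19} = - \frac{87533}{-437} = \left(-87533\right) \left(- \frac{1}{437}\right) = \frac{4607}{23}$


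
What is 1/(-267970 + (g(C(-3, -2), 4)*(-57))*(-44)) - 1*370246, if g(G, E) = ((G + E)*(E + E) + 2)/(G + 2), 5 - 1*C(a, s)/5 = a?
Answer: -639717703235/1727818 ≈ -3.7025e+5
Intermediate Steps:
C(a, s) = 25 - 5*a
g(G, E) = (2 + 2*E*(E + G))/(2 + G) (g(G, E) = ((E + G)*(2*E) + 2)/(2 + G) = (2*E*(E + G) + 2)/(2 + G) = (2 + 2*E*(E + G))/(2 + G))
1/(-267970 + (g(C(-3, -2), 4)*(-57))*(-44)) - 1*370246 = 1/(-267970 + ((2*(1 + 4² + 4*(25 - 5*(-3)))/(2 + (25 - 5*(-3))))*(-57))*(-44)) - 1*370246 = 1/(-267970 + ((2*(1 + 16 + 4*(25 + 15))/(2 + (25 + 15)))*(-57))*(-44)) - 370246 = 1/(-267970 + ((2*(1 + 16 + 4*40)/(2 + 40))*(-57))*(-44)) - 370246 = 1/(-267970 + ((2*(1 + 16 + 160)/42)*(-57))*(-44)) - 370246 = 1/(-267970 + ((2*(1/42)*177)*(-57))*(-44)) - 370246 = 1/(-267970 + ((59/7)*(-57))*(-44)) - 370246 = 1/(-267970 - 3363/7*(-44)) - 370246 = 1/(-267970 + 147972/7) - 370246 = 1/(-1727818/7) - 370246 = -7/1727818 - 370246 = -639717703235/1727818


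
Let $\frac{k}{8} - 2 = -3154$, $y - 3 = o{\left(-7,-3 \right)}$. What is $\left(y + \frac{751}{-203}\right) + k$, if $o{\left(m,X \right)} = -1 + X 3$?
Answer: $- \frac{5121020}{203} \approx -25227.0$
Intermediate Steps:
$o{\left(m,X \right)} = -1 + 3 X$
$y = -7$ ($y = 3 + \left(-1 + 3 \left(-3\right)\right) = 3 - 10 = -7$)
$k = -25216$ ($k = 16 + 8 \left(-3154\right) = 16 - 25232 = -25216$)
$\left(y + \frac{751}{-203}\right) + k = \left(-7 + \frac{751}{-203}\right) - 25216 = \left(-7 + 751 \left(- \frac{1}{203}\right)\right) - 25216 = \left(-7 - \frac{751}{203}\right) - 25216 = - \frac{2172}{203} - 25216 = - \frac{5121020}{203}$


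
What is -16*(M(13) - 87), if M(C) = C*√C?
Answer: 1392 - 208*√13 ≈ 642.04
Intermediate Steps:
M(C) = C^(3/2)
-16*(M(13) - 87) = -16*(13^(3/2) - 87) = -16*(13*√13 - 87) = -16*(-87 + 13*√13) = 1392 - 208*√13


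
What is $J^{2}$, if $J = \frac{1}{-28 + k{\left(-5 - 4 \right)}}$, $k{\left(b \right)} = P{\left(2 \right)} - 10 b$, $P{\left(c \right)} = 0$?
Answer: $\frac{1}{3844} \approx 0.00026015$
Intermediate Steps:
$k{\left(b \right)} = - 10 b$ ($k{\left(b \right)} = 0 - 10 b = - 10 b$)
$J = \frac{1}{62}$ ($J = \frac{1}{-28 - 10 \left(-5 - 4\right)} = \frac{1}{-28 - -90} = \frac{1}{-28 + 90} = \frac{1}{62} \approx 0.016129$)
$J^{2} = \left(\frac{1}{62}\right)^{2} = \frac{1}{3844}$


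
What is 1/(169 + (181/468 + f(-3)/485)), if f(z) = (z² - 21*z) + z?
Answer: 226980/38479697 ≈ 0.0058987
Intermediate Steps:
f(z) = z² - 20*z
1/(169 + (181/468 + f(-3)/485)) = 1/(169 + (181/468 - 3*(-20 - 3)/485)) = 1/(169 + (181*(1/468) - 3*(-23)*(1/485))) = 1/(169 + (181/468 + 69*(1/485))) = 1/(169 + (181/468 + 69/485)) = 1/(169 + 120077/226980) = 1/(38479697/226980) = 226980/38479697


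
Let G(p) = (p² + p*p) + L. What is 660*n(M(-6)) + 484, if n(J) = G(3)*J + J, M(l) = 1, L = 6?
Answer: 16984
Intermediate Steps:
G(p) = 6 + 2*p² (G(p) = (p² + p*p) + 6 = (p² + p²) + 6 = 2*p² + 6 = 6 + 2*p²)
n(J) = 25*J (n(J) = (6 + 2*3²)*J + J = (6 + 2*9)*J + J = (6 + 18)*J + J = 24*J + J = 25*J)
660*n(M(-6)) + 484 = 660*(25*1) + 484 = 660*25 + 484 = 16500 + 484 = 16984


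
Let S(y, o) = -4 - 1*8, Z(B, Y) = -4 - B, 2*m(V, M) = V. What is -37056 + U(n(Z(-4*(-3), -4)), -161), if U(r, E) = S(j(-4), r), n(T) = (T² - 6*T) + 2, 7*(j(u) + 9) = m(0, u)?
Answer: -37068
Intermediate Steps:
m(V, M) = V/2
j(u) = -9 (j(u) = -9 + ((½)*0)/7 = -9 + (⅐)*0 = -9 + 0 = -9)
n(T) = 2 + T² - 6*T
S(y, o) = -12 (S(y, o) = -4 - 8 = -12)
U(r, E) = -12
-37056 + U(n(Z(-4*(-3), -4)), -161) = -37056 - 12 = -37068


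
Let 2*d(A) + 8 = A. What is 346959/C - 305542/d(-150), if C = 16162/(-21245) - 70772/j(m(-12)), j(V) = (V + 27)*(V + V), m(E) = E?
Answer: 33362780768432/5916044639 ≈ 5639.4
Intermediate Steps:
j(V) = 2*V*(27 + V) (j(V) = (27 + V)*(2*V) = 2*V*(27 + V))
C = 74886641/382410 (C = 16162/(-21245) - 70772*(-1/(24*(27 - 12))) = 16162*(-1/21245) - 70772/(2*(-12)*15) = -16162/21245 - 70772/(-360) = -16162/21245 - 70772*(-1/360) = -16162/21245 + 17693/90 = 74886641/382410 ≈ 195.83)
d(A) = -4 + A/2
346959/C - 305542/d(-150) = 346959/(74886641/382410) - 305542/(-4 + (½)*(-150)) = 346959*(382410/74886641) - 305542/(-4 - 75) = 132680591190/74886641 - 305542/(-79) = 132680591190/74886641 - 305542*(-1/79) = 132680591190/74886641 + 305542/79 = 33362780768432/5916044639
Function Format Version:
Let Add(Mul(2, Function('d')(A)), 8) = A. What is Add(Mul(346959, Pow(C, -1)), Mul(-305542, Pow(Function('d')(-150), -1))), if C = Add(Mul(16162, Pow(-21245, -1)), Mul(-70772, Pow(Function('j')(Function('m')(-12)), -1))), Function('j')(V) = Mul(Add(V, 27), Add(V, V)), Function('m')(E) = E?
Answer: Rational(33362780768432, 5916044639) ≈ 5639.4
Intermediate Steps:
Function('j')(V) = Mul(2, V, Add(27, V)) (Function('j')(V) = Mul(Add(27, V), Mul(2, V)) = Mul(2, V, Add(27, V)))
C = Rational(74886641, 382410) (C = Add(Mul(16162, Pow(-21245, -1)), Mul(-70772, Pow(Mul(2, -12, Add(27, -12)), -1))) = Add(Mul(16162, Rational(-1, 21245)), Mul(-70772, Pow(Mul(2, -12, 15), -1))) = Add(Rational(-16162, 21245), Mul(-70772, Pow(-360, -1))) = Add(Rational(-16162, 21245), Mul(-70772, Rational(-1, 360))) = Add(Rational(-16162, 21245), Rational(17693, 90)) = Rational(74886641, 382410) ≈ 195.83)
Function('d')(A) = Add(-4, Mul(Rational(1, 2), A))
Add(Mul(346959, Pow(C, -1)), Mul(-305542, Pow(Function('d')(-150), -1))) = Add(Mul(346959, Pow(Rational(74886641, 382410), -1)), Mul(-305542, Pow(Add(-4, Mul(Rational(1, 2), -150)), -1))) = Add(Mul(346959, Rational(382410, 74886641)), Mul(-305542, Pow(Add(-4, -75), -1))) = Add(Rational(132680591190, 74886641), Mul(-305542, Pow(-79, -1))) = Add(Rational(132680591190, 74886641), Mul(-305542, Rational(-1, 79))) = Add(Rational(132680591190, 74886641), Rational(305542, 79)) = Rational(33362780768432, 5916044639)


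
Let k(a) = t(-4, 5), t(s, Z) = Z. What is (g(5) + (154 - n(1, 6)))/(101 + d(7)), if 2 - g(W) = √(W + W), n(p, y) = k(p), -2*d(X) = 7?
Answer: 302/195 - 2*√10/195 ≈ 1.5163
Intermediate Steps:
d(X) = -7/2 (d(X) = -½*7 = -7/2)
k(a) = 5
n(p, y) = 5
g(W) = 2 - √2*√W (g(W) = 2 - √(W + W) = 2 - √(2*W) = 2 - √2*√W)
(g(5) + (154 - n(1, 6)))/(101 + d(7)) = ((2 - √2*√5) + (154 - 1*5))/(101 - 7/2) = ((2 - √10) + (154 - 5))/(195/2) = ((2 - √10) + 149)*(2/195) = (151 - √10)*(2/195) = 302/195 - 2*√10/195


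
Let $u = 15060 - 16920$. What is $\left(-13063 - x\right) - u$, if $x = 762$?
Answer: $-11965$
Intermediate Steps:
$u = -1860$ ($u = 15060 - 16920 = -1860$)
$\left(-13063 - x\right) - u = \left(-13063 - 762\right) - -1860 = \left(-13063 - 762\right) + 1860 = -13825 + 1860 = -11965$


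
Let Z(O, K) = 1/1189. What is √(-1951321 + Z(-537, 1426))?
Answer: 2*I*√689655868563/1189 ≈ 1396.9*I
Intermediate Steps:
Z(O, K) = 1/1189
√(-1951321 + Z(-537, 1426)) = √(-1951321 + 1/1189) = √(-2320120668/1189) = 2*I*√689655868563/1189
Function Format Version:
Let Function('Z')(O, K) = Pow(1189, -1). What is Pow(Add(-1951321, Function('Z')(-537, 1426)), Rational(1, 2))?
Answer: Mul(Rational(2, 1189), I, Pow(689655868563, Rational(1, 2))) ≈ Mul(1396.9, I)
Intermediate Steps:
Function('Z')(O, K) = Rational(1, 1189)
Pow(Add(-1951321, Function('Z')(-537, 1426)), Rational(1, 2)) = Pow(Add(-1951321, Rational(1, 1189)), Rational(1, 2)) = Pow(Rational(-2320120668, 1189), Rational(1, 2)) = Mul(Rational(2, 1189), I, Pow(689655868563, Rational(1, 2)))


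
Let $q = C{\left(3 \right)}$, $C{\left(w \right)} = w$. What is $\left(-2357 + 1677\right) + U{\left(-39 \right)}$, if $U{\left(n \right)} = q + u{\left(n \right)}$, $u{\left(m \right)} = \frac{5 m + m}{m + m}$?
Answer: $-674$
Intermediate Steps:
$q = 3$
$u{\left(m \right)} = 3$ ($u{\left(m \right)} = \frac{6 m}{2 m} = 6 m \frac{1}{2 m} = 3$)
$U{\left(n \right)} = 6$ ($U{\left(n \right)} = 3 + 3 = 6$)
$\left(-2357 + 1677\right) + U{\left(-39 \right)} = \left(-2357 + 1677\right) + 6 = -680 + 6 = -674$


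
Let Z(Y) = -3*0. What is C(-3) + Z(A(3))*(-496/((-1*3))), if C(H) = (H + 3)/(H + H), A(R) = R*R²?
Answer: 0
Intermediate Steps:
A(R) = R³
C(H) = (3 + H)/(2*H) (C(H) = (3 + H)/((2*H)) = (3 + H)*(1/(2*H)) = (3 + H)/(2*H))
Z(Y) = 0
C(-3) + Z(A(3))*(-496/((-1*3))) = (½)*(3 - 3)/(-3) + 0*(-496/((-1*3))) = (½)*(-⅓)*0 + 0*(-496/(-3)) = 0 + 0*(-496*(-⅓)) = 0 + 0*(496/3) = 0 + 0 = 0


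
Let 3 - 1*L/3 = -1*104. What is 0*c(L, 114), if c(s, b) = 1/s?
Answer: 0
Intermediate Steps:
L = 321 (L = 9 - (-3)*104 = 9 - 3*(-104) = 9 + 312 = 321)
0*c(L, 114) = 0/321 = 0*(1/321) = 0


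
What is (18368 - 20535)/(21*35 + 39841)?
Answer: -2167/40576 ≈ -0.053406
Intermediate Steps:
(18368 - 20535)/(21*35 + 39841) = -2167/(735 + 39841) = -2167/40576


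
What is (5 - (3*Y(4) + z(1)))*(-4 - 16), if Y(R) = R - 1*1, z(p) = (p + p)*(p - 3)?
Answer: 0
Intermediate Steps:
z(p) = 2*p*(-3 + p) (z(p) = (2*p)*(-3 + p) = 2*p*(-3 + p))
Y(R) = -1 + R (Y(R) = R - 1 = -1 + R)
(5 - (3*Y(4) + z(1)))*(-4 - 16) = (5 - (3*(-1 + 4) + 2*1*(-3 + 1)))*(-4 - 16) = (5 - (3*3 + 2*1*(-2)))*(-20) = (5 - (9 - 4))*(-20) = (5 - 1*5)*(-20) = (5 - 5)*(-20) = 0*(-20) = 0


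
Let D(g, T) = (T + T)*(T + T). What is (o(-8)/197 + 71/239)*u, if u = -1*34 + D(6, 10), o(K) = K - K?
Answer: 25986/239 ≈ 108.73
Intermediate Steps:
o(K) = 0
D(g, T) = 4*T**2 (D(g, T) = (2*T)*(2*T) = 4*T**2)
u = 366 (u = -1*34 + 4*10**2 = -34 + 4*100 = -34 + 400 = 366)
(o(-8)/197 + 71/239)*u = (0/197 + 71/239)*366 = (0*(1/197) + 71*(1/239))*366 = (0 + 71/239)*366 = (71/239)*366 = 25986/239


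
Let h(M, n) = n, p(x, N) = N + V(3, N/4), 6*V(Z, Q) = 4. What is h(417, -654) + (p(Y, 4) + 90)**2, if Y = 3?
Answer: 74770/9 ≈ 8307.8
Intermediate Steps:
V(Z, Q) = 2/3 (V(Z, Q) = (1/6)*4 = 2/3)
p(x, N) = 2/3 + N (p(x, N) = N + 2/3 = 2/3 + N)
h(417, -654) + (p(Y, 4) + 90)**2 = -654 + ((2/3 + 4) + 90)**2 = -654 + (14/3 + 90)**2 = -654 + (284/3)**2 = -654 + 80656/9 = 74770/9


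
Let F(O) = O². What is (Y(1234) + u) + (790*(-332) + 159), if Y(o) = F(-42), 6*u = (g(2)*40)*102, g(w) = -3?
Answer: -262397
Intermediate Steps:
u = -2040 (u = (-3*40*102)/6 = (-120*102)/6 = (⅙)*(-12240) = -2040)
Y(o) = 1764 (Y(o) = (-42)² = 1764)
(Y(1234) + u) + (790*(-332) + 159) = (1764 - 2040) + (790*(-332) + 159) = -276 + (-262280 + 159) = -276 - 262121 = -262397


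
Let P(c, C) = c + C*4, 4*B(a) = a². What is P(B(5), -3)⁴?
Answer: 279841/256 ≈ 1093.1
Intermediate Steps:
B(a) = a²/4
P(c, C) = c + 4*C
P(B(5), -3)⁴ = ((¼)*5² + 4*(-3))⁴ = ((¼)*25 - 12)⁴ = (25/4 - 12)⁴ = (-23/4)⁴ = 279841/256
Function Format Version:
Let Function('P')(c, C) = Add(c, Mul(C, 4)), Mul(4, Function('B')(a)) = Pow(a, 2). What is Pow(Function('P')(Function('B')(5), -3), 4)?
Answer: Rational(279841, 256) ≈ 1093.1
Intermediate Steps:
Function('B')(a) = Mul(Rational(1, 4), Pow(a, 2))
Function('P')(c, C) = Add(c, Mul(4, C))
Pow(Function('P')(Function('B')(5), -3), 4) = Pow(Add(Mul(Rational(1, 4), Pow(5, 2)), Mul(4, -3)), 4) = Pow(Add(Mul(Rational(1, 4), 25), -12), 4) = Pow(Add(Rational(25, 4), -12), 4) = Pow(Rational(-23, 4), 4) = Rational(279841, 256)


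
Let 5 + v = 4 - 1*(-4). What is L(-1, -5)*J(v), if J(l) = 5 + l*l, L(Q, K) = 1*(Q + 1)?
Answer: 0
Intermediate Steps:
v = 3 (v = -5 + (4 - 1*(-4)) = -5 + (4 + 4) = -5 + 8 = 3)
L(Q, K) = 1 + Q (L(Q, K) = 1*(1 + Q) = 1 + Q)
J(l) = 5 + l²
L(-1, -5)*J(v) = (1 - 1)*(5 + 3²) = 0*(5 + 9) = 0*14 = 0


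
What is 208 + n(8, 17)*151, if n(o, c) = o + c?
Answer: 3983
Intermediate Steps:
n(o, c) = c + o
208 + n(8, 17)*151 = 208 + (17 + 8)*151 = 208 + 25*151 = 208 + 3775 = 3983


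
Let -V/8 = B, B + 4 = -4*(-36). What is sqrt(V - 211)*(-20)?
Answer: -220*I*sqrt(11) ≈ -729.66*I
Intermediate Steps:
B = 140 (B = -4 - 4*(-36) = -4 + 144 = 140)
V = -1120 (V = -8*140 = -1120)
sqrt(V - 211)*(-20) = sqrt(-1120 - 211)*(-20) = sqrt(-1331)*(-20) = (11*I*sqrt(11))*(-20) = -220*I*sqrt(11)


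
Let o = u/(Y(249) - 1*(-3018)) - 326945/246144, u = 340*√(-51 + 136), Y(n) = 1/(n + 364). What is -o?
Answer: 326945/246144 - 41684*√85/370007 ≈ 0.28962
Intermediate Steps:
Y(n) = 1/(364 + n)
u = 340*√85 ≈ 3134.6
o = -326945/246144 + 41684*√85/370007 (o = (340*√85)/(1/(364 + 249) - 1*(-3018)) - 326945/246144 = (340*√85)/(1/613 + 3018) - 326945*1/246144 = (340*√85)/(1/613 + 3018) - 326945/246144 = (340*√85)/(1850035/613) - 326945/246144 = (340*√85)*(613/1850035) - 326945/246144 = 41684*√85/370007 - 326945/246144 = -326945/246144 + 41684*√85/370007 ≈ -0.28962)
-o = -(-326945/246144 + 41684*√85/370007) = 326945/246144 - 41684*√85/370007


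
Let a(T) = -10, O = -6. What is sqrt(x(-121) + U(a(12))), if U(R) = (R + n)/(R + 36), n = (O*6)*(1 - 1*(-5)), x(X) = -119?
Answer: 2*I*sqrt(5395)/13 ≈ 11.3*I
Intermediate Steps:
n = -216 (n = (-6*6)*(1 - 1*(-5)) = -36*(1 + 5) = -36*6 = -216)
U(R) = (-216 + R)/(36 + R) (U(R) = (R - 216)/(R + 36) = (-216 + R)/(36 + R))
sqrt(x(-121) + U(a(12))) = sqrt(-119 + (-216 - 10)/(36 - 10)) = sqrt(-119 - 226/26) = sqrt(-119 + (1/26)*(-226)) = sqrt(-119 - 113/13) = sqrt(-1660/13) = 2*I*sqrt(5395)/13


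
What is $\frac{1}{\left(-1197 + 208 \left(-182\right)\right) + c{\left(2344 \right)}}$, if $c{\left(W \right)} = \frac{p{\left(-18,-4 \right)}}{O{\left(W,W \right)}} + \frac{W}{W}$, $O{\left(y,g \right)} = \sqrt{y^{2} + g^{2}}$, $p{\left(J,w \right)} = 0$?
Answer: $- \frac{1}{39052} \approx -2.5607 \cdot 10^{-5}$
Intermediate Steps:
$O{\left(y,g \right)} = \sqrt{g^{2} + y^{2}}$
$c{\left(W \right)} = 1$ ($c{\left(W \right)} = \frac{0}{\sqrt{W^{2} + W^{2}}} + \frac{W}{W} = \frac{0}{\sqrt{2 W^{2}}} + 1 = \frac{0}{\sqrt{2} \sqrt{W^{2}}} + 1 = 0 \frac{\sqrt{2}}{2 \sqrt{W^{2}}} + 1 = 0 + 1 = 1$)
$\frac{1}{\left(-1197 + 208 \left(-182\right)\right) + c{\left(2344 \right)}} = \frac{1}{\left(-1197 + 208 \left(-182\right)\right) + 1} = \frac{1}{\left(-1197 - 37856\right) + 1} = \frac{1}{-39053 + 1} = \frac{1}{-39052} = - \frac{1}{39052}$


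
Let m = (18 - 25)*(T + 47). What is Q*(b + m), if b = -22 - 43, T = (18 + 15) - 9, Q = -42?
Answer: 23604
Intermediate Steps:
T = 24 (T = 33 - 9 = 24)
m = -497 (m = (18 - 25)*(24 + 47) = -7*71 = -497)
b = -65
Q*(b + m) = -42*(-65 - 497) = -42*(-562) = 23604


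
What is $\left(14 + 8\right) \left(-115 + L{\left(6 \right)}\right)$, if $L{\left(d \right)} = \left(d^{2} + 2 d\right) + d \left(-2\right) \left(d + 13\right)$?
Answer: $-6490$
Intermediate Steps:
$L{\left(d \right)} = d^{2} + 2 d - 2 d \left(13 + d\right)$ ($L{\left(d \right)} = \left(d^{2} + 2 d\right) + - 2 d \left(13 + d\right) = \left(d^{2} + 2 d\right) - 2 d \left(13 + d\right) = d^{2} + 2 d - 2 d \left(13 + d\right)$)
$\left(14 + 8\right) \left(-115 + L{\left(6 \right)}\right) = \left(14 + 8\right) \left(-115 - 6 \left(24 + 6\right)\right) = 22 \left(-115 - 6 \cdot 30\right) = 22 \left(-115 - 180\right) = 22 \left(-295\right) = -6490$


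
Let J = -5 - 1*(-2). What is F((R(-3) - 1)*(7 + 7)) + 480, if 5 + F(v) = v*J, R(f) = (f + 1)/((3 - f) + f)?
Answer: 545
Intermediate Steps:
J = -3 (J = -5 + 2 = -3)
R(f) = ⅓ + f/3 (R(f) = (1 + f)/3 = (1 + f)*(⅓) = ⅓ + f/3)
F(v) = -5 - 3*v (F(v) = -5 + v*(-3) = -5 - 3*v)
F((R(-3) - 1)*(7 + 7)) + 480 = (-5 - 3*((⅓ + (⅓)*(-3)) - 1)*(7 + 7)) + 480 = (-5 - 3*((⅓ - 1) - 1)*14) + 480 = (-5 - 3*(-⅔ - 1)*14) + 480 = (-5 - (-5)*14) + 480 = (-5 - 3*(-70/3)) + 480 = (-5 + 70) + 480 = 65 + 480 = 545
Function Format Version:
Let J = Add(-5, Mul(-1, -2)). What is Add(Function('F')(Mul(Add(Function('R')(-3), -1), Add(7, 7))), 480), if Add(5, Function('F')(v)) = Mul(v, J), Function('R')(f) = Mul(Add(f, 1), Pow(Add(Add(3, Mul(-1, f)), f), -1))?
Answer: 545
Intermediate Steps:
J = -3 (J = Add(-5, 2) = -3)
Function('R')(f) = Add(Rational(1, 3), Mul(Rational(1, 3), f)) (Function('R')(f) = Mul(Add(1, f), Pow(3, -1)) = Mul(Add(1, f), Rational(1, 3)) = Add(Rational(1, 3), Mul(Rational(1, 3), f)))
Function('F')(v) = Add(-5, Mul(-3, v)) (Function('F')(v) = Add(-5, Mul(v, -3)) = Add(-5, Mul(-3, v)))
Add(Function('F')(Mul(Add(Function('R')(-3), -1), Add(7, 7))), 480) = Add(Add(-5, Mul(-3, Mul(Add(Add(Rational(1, 3), Mul(Rational(1, 3), -3)), -1), Add(7, 7)))), 480) = Add(Add(-5, Mul(-3, Mul(Add(Add(Rational(1, 3), -1), -1), 14))), 480) = Add(Add(-5, Mul(-3, Mul(Add(Rational(-2, 3), -1), 14))), 480) = Add(Add(-5, Mul(-3, Mul(Rational(-5, 3), 14))), 480) = Add(Add(-5, Mul(-3, Rational(-70, 3))), 480) = Add(Add(-5, 70), 480) = Add(65, 480) = 545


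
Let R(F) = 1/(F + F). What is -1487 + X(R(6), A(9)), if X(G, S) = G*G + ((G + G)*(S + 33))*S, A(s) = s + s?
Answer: -192095/144 ≈ -1334.0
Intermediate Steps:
A(s) = 2*s
R(F) = 1/(2*F)
X(G, S) = G**2 + 2*G*S*(33 + S) (X(G, S) = G**2 + ((2*G)*(33 + S))*S = G**2 + (2*G*(33 + S))*S = G**2 + 2*G*S*(33 + S))
-1487 + X(R(6), A(9)) = -1487 + ((1/2)/6)*((1/2)/6 + 2*(2*9)**2 + 66*(2*9)) = -1487 + ((1/2)*(1/6))*((1/2)*(1/6) + 2*18**2 + 66*18) = -1487 + (1/12 + 2*324 + 1188)/12 = -1487 + (1/12 + 648 + 1188)/12 = -1487 + (1/12)*(22033/12) = -1487 + 22033/144 = -192095/144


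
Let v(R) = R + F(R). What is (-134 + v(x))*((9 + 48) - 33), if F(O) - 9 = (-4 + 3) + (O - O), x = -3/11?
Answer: -33336/11 ≈ -3030.5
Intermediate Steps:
x = -3/11 (x = -3*1/11 = -3/11 ≈ -0.27273)
F(O) = 8 (F(O) = 9 + ((-4 + 3) + (O - O)) = 9 + (-1 + 0) = 9 - 1 = 8)
v(R) = 8 + R (v(R) = R + 8 = 8 + R)
(-134 + v(x))*((9 + 48) - 33) = (-134 + (8 - 3/11))*((9 + 48) - 33) = (-134 + 85/11)*(57 - 33) = -1389/11*24 = -33336/11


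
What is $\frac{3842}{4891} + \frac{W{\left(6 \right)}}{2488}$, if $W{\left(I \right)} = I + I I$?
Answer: $\frac{4882159}{6084404} \approx 0.80241$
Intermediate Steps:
$W{\left(I \right)} = I + I^{2}$
$\frac{3842}{4891} + \frac{W{\left(6 \right)}}{2488} = \frac{3842}{4891} + \frac{6 \left(1 + 6\right)}{2488} = 3842 \cdot \frac{1}{4891} + 6 \cdot 7 \cdot \frac{1}{2488} = \frac{3842}{4891} + 42 \cdot \frac{1}{2488} = \frac{3842}{4891} + \frac{21}{1244} = \frac{4882159}{6084404}$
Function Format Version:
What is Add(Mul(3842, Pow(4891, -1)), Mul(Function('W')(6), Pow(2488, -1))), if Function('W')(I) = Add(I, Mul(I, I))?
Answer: Rational(4882159, 6084404) ≈ 0.80241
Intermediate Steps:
Function('W')(I) = Add(I, Pow(I, 2))
Add(Mul(3842, Pow(4891, -1)), Mul(Function('W')(6), Pow(2488, -1))) = Add(Mul(3842, Pow(4891, -1)), Mul(Mul(6, Add(1, 6)), Pow(2488, -1))) = Add(Mul(3842, Rational(1, 4891)), Mul(Mul(6, 7), Rational(1, 2488))) = Add(Rational(3842, 4891), Mul(42, Rational(1, 2488))) = Add(Rational(3842, 4891), Rational(21, 1244)) = Rational(4882159, 6084404)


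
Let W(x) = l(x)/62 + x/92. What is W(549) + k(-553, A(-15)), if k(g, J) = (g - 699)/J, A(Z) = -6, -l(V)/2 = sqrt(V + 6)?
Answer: 59239/276 - sqrt(555)/31 ≈ 213.87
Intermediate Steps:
l(V) = -2*sqrt(6 + V) (l(V) = -2*sqrt(V + 6) = -2*sqrt(6 + V))
W(x) = -sqrt(6 + x)/31 + x/92 (W(x) = -2*sqrt(6 + x)/62 + x/92 = -2*sqrt(6 + x)*(1/62) + x*(1/92) = -sqrt(6 + x)/31 + x/92)
k(g, J) = (-699 + g)/J
W(549) + k(-553, A(-15)) = (-sqrt(6 + 549)/31 + (1/92)*549) + (-699 - 553)/(-6) = (-sqrt(555)/31 + 549/92) - 1/6*(-1252) = (549/92 - sqrt(555)/31) + 626/3 = 59239/276 - sqrt(555)/31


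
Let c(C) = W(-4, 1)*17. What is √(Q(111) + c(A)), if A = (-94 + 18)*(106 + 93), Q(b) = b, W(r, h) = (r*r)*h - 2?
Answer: √349 ≈ 18.682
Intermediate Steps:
W(r, h) = -2 + h*r² (W(r, h) = r²*h - 2 = h*r² - 2 = -2 + h*r²)
A = -15124 (A = -76*199 = -15124)
c(C) = 238 (c(C) = (-2 + 1*(-4)²)*17 = (-2 + 1*16)*17 = (-2 + 16)*17 = 14*17 = 238)
√(Q(111) + c(A)) = √(111 + 238) = √349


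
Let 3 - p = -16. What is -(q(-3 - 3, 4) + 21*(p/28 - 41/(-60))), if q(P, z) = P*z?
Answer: -23/5 ≈ -4.6000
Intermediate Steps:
p = 19 (p = 3 - 1*(-16) = 3 + 16 = 19)
-(q(-3 - 3, 4) + 21*(p/28 - 41/(-60))) = -((-3 - 3)*4 + 21*(19/28 - 41/(-60))) = -(-6*4 + 21*(19*(1/28) - 41*(-1/60))) = -(-24 + 21*(19/28 + 41/60)) = -(-24 + 21*(143/105)) = -(-24 + 143/5) = -1*23/5 = -23/5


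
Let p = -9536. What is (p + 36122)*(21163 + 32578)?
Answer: 1428758226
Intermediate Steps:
(p + 36122)*(21163 + 32578) = (-9536 + 36122)*(21163 + 32578) = 26586*53741 = 1428758226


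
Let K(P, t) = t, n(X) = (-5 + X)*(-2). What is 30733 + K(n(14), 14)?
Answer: 30747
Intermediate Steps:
n(X) = 10 - 2*X
30733 + K(n(14), 14) = 30733 + 14 = 30747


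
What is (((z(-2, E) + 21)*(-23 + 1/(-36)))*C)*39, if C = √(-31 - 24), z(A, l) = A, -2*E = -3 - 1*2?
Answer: -204763*I*√55/12 ≈ -1.2655e+5*I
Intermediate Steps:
E = 5/2 (E = -(-3 - 1*2)/2 = -(-3 - 2)/2 = -½*(-5) = 5/2 ≈ 2.5000)
C = I*√55 (C = √(-55) = I*√55 ≈ 7.4162*I)
(((z(-2, E) + 21)*(-23 + 1/(-36)))*C)*39 = (((-2 + 21)*(-23 + 1/(-36)))*(I*√55))*39 = ((19*(-23 - 1/36))*(I*√55))*39 = ((19*(-829/36))*(I*√55))*39 = -15751*I*√55/36*39 = -204763*I*√55/12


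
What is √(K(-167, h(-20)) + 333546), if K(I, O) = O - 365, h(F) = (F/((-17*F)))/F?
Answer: √9628930985/170 ≈ 577.22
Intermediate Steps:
h(F) = -1/(17*F) (h(F) = (F*(-1/(17*F)))/F = -1/(17*F))
K(I, O) = -365 + O
√(K(-167, h(-20)) + 333546) = √((-365 - 1/17/(-20)) + 333546) = √((-365 - 1/17*(-1/20)) + 333546) = √((-365 + 1/340) + 333546) = √(-124099/340 + 333546) = √(113281541/340) = √9628930985/170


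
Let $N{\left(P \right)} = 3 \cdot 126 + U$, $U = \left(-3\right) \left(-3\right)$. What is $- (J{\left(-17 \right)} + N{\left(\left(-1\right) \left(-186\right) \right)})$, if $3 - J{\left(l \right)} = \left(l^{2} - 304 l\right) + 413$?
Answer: $5480$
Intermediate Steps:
$J{\left(l \right)} = -410 - l^{2} + 304 l$ ($J{\left(l \right)} = 3 - \left(\left(l^{2} - 304 l\right) + 413\right) = 3 - \left(413 + l^{2} - 304 l\right) = -410 - l^{2} + 304 l$)
$U = 9$
$N{\left(P \right)} = 387$ ($N{\left(P \right)} = 3 \cdot 126 + 9 = 378 + 9 = 387$)
$- (J{\left(-17 \right)} + N{\left(\left(-1\right) \left(-186\right) \right)}) = - (\left(-410 - \left(-17\right)^{2} + 304 \left(-17\right)\right) + 387) = - (\left(-410 - 289 - 5168\right) + 387) = - (-5867 + 387) = \left(-1\right) \left(-5480\right) = 5480$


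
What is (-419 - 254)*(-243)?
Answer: 163539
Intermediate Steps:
(-419 - 254)*(-243) = -673*(-243) = 163539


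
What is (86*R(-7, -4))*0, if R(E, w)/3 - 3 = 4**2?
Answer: 0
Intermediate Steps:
R(E, w) = 57 (R(E, w) = 9 + 3*4**2 = 9 + 3*16 = 9 + 48 = 57)
(86*R(-7, -4))*0 = (86*57)*0 = 4902*0 = 0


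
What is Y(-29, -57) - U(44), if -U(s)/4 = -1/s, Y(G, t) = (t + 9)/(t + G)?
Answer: 221/473 ≈ 0.46723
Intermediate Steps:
Y(G, t) = (9 + t)/(G + t)
U(s) = 4/s (U(s) = -(-4)/s = 4/s)
Y(-29, -57) - U(44) = (9 - 57)/(-29 - 57) - 4/44 = -48/(-86) - 4/44 = -1/86*(-48) - 1*1/11 = 24/43 - 1/11 = 221/473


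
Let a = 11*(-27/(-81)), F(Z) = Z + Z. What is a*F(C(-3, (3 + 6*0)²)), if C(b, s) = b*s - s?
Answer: -264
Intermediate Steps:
C(b, s) = -s + b*s
F(Z) = 2*Z
a = 11/3 (a = 11*(-27*(-1/81)) = 11*(⅓) = 11/3 ≈ 3.6667)
a*F(C(-3, (3 + 6*0)²)) = 11*(2*((3 + 6*0)²*(-1 - 3)))/3 = 11*(2*((3 + 0)²*(-4)))/3 = 11*(2*(3²*(-4)))/3 = 11*(2*(9*(-4)))/3 = 11*(2*(-36))/3 = (11/3)*(-72) = -264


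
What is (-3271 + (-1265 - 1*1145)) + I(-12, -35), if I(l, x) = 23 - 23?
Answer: -5681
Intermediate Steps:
I(l, x) = 0
(-3271 + (-1265 - 1*1145)) + I(-12, -35) = (-3271 + (-1265 - 1*1145)) + 0 = (-3271 + (-1265 - 1145)) + 0 = (-3271 - 2410) + 0 = -5681 + 0 = -5681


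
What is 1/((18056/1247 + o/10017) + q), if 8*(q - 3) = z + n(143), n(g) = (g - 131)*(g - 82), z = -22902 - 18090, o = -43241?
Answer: -24982398/125395079891 ≈ -0.00019923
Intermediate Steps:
z = -40992
n(g) = (-131 + g)*(-82 + g)
q = -10059/2 (q = 3 + (-40992 + (10742 + 143² - 213*143))/8 = 3 + (-40992 + (10742 + 20449 - 30459))/8 = 3 + (-40992 + 732)/8 = 3 + (⅛)*(-40260) = 3 - 10065/2 = -10059/2 ≈ -5029.5)
1/((18056/1247 + o/10017) + q) = 1/((18056/1247 - 43241/10017) - 10059/2) = 1/(126945425/12491199 - 10059/2) = 1/(-125395079891/24982398) = -24982398/125395079891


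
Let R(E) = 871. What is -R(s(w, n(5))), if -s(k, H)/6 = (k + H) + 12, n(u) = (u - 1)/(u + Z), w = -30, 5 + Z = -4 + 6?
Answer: -871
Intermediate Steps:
Z = -3 (Z = -5 + (-4 + 6) = -5 + 2 = -3)
n(u) = (-1 + u)/(-3 + u) (n(u) = (u - 1)/(u - 3) = (-1 + u)/(-3 + u))
s(k, H) = -72 - 6*H - 6*k (s(k, H) = -6*((k + H) + 12) = -6*((H + k) + 12) = -6*(12 + H + k) = -72 - 6*H - 6*k)
-R(s(w, n(5))) = -1*871 = -871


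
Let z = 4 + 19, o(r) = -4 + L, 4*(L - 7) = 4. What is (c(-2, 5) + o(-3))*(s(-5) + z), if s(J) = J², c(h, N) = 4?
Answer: 384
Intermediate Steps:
L = 8 (L = 7 + (¼)*4 = 7 + 1 = 8)
o(r) = 4 (o(r) = -4 + 8 = 4)
z = 23
(c(-2, 5) + o(-3))*(s(-5) + z) = (4 + 4)*((-5)² + 23) = 8*(25 + 23) = 8*48 = 384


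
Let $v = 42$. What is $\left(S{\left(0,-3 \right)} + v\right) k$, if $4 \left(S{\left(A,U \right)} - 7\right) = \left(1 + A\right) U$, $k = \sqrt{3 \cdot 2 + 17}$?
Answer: $\frac{193 \sqrt{23}}{4} \approx 231.4$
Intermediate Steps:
$k = \sqrt{23}$ ($k = \sqrt{6 + 17} = \sqrt{23} \approx 4.7958$)
$S{\left(A,U \right)} = 7 + \frac{U \left(1 + A\right)}{4}$ ($S{\left(A,U \right)} = 7 + \frac{\left(1 + A\right) U}{4} = 7 + \frac{U \left(1 + A\right)}{4}$)
$\left(S{\left(0,-3 \right)} + v\right) k = \left(\left(7 + \frac{1}{4} \left(-3\right) + \frac{1}{4} \cdot 0 \left(-3\right)\right) + 42\right) \sqrt{23} = \left(\left(7 - \frac{3}{4} + 0\right) + 42\right) \sqrt{23} = \left(\frac{25}{4} + 42\right) \sqrt{23} = \frac{193 \sqrt{23}}{4}$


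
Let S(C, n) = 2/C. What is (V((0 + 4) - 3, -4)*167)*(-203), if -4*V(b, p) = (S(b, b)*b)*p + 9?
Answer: 33901/4 ≈ 8475.3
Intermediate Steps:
V(b, p) = -9/4 - p/2 (V(b, p) = -(((2/b)*b)*p + 9)/4 = -(2*p + 9)/4 = -(9 + 2*p)/4 = -9/4 - p/2)
(V((0 + 4) - 3, -4)*167)*(-203) = ((-9/4 - ½*(-4))*167)*(-203) = ((-9/4 + 2)*167)*(-203) = -¼*167*(-203) = -167/4*(-203) = 33901/4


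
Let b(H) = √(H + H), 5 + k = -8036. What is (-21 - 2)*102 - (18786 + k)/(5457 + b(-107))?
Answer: (-2346*√214 + 12812867*I)/(√214 - 5457*I) ≈ -2348.0 + 0.0052784*I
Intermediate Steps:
k = -8041 (k = -5 - 8036 = -8041)
b(H) = √2*√H (b(H) = √(2*H) = √2*√H)
(-21 - 2)*102 - (18786 + k)/(5457 + b(-107)) = (-21 - 2)*102 - (18786 - 8041)/(5457 + √2*√(-107)) = -23*102 - 10745/(5457 + √2*(I*√107)) = -2346 - 10745/(5457 + I*√214)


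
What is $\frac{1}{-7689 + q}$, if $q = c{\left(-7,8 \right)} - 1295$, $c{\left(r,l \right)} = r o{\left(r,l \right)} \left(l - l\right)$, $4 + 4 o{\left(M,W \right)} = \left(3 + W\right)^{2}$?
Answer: $- \frac{1}{8984} \approx -0.00011131$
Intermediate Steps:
$o{\left(M,W \right)} = -1 + \frac{\left(3 + W\right)^{2}}{4}$
$c{\left(r,l \right)} = 0$ ($c{\left(r,l \right)} = r \left(-1 + \frac{\left(3 + l\right)^{2}}{4}\right) \left(l - l\right) = r \left(-1 + \frac{\left(3 + l\right)^{2}}{4}\right) 0 = 0$)
$q = -1295$ ($q = 0 - 1295 = -1295$)
$\frac{1}{-7689 + q} = \frac{1}{-7689 - 1295} = \frac{1}{-8984} = - \frac{1}{8984}$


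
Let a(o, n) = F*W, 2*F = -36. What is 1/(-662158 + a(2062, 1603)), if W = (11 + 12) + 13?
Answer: -1/662806 ≈ -1.5087e-6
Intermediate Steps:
F = -18 (F = (1/2)*(-36) = -18)
W = 36 (W = 23 + 13 = 36)
a(o, n) = -648 (a(o, n) = -18*36 = -648)
1/(-662158 + a(2062, 1603)) = 1/(-662158 - 648) = 1/(-662806) = -1/662806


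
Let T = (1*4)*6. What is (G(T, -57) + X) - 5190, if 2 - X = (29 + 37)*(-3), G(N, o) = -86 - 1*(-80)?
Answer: -4996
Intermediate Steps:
T = 24 (T = 4*6 = 24)
G(N, o) = -6 (G(N, o) = -86 + 80 = -6)
X = 200 (X = 2 - (29 + 37)*(-3) = 2 - 66*(-3) = 2 - 1*(-198) = 2 + 198 = 200)
(G(T, -57) + X) - 5190 = (-6 + 200) - 5190 = 194 - 5190 = -4996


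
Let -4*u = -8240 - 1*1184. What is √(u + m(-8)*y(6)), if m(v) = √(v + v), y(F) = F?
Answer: 2*√(589 + 6*I) ≈ 48.539 + 0.24722*I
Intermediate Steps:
u = 2356 (u = -(-8240 - 1*1184)/4 = -(-8240 - 1184)/4 = -¼*(-9424) = 2356)
m(v) = √2*√v (m(v) = √(2*v) = √2*√v)
√(u + m(-8)*y(6)) = √(2356 + (√2*√(-8))*6) = √(2356 + (√2*(2*I*√2))*6) = √(2356 + (4*I)*6) = √(2356 + 24*I)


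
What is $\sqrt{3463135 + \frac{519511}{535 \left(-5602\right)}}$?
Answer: $\frac{9 \sqrt{384041497041442330}}{2997070} \approx 1860.9$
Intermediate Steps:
$\sqrt{3463135 + \frac{519511}{535 \left(-5602\right)}} = \sqrt{3463135 + \frac{519511}{-2997070}} = \sqrt{3463135 + 519511 \left(- \frac{1}{2997070}\right)} = \sqrt{3463135 - \frac{519511}{2997070}} = \sqrt{\frac{10379257494939}{2997070}} = \frac{9 \sqrt{384041497041442330}}{2997070}$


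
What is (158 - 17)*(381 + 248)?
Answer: 88689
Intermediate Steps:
(158 - 17)*(381 + 248) = 141*629 = 88689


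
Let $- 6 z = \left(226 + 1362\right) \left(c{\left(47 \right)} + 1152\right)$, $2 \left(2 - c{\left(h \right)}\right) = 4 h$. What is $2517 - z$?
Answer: $\frac{849191}{3} \approx 2.8306 \cdot 10^{5}$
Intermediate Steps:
$c{\left(h \right)} = 2 - 2 h$ ($c{\left(h \right)} = 2 - \frac{4 h}{2} = 2 - 2 h$)
$z = - \frac{841640}{3}$ ($z = - \frac{\left(226 + 1362\right) \left(\left(2 - 94\right) + 1152\right)}{6} = - \frac{1588 \left(\left(2 - 94\right) + 1152\right)}{6} = - \frac{1588 \left(-92 + 1152\right)}{6} = - \frac{1588 \cdot 1060}{6} = \left(- \frac{1}{6}\right) 1683280 = - \frac{841640}{3} \approx -2.8055 \cdot 10^{5}$)
$2517 - z = 2517 - - \frac{841640}{3} = 2517 + \frac{841640}{3} = \frac{849191}{3}$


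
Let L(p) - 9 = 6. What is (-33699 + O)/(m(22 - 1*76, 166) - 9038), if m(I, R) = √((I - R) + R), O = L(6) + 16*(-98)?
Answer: 159303788/40842749 + 52878*I*√6/40842749 ≈ 3.9004 + 0.0031713*I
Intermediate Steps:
L(p) = 15 (L(p) = 9 + 6 = 15)
O = -1553 (O = 15 + 16*(-98) = 15 - 1568 = -1553)
m(I, R) = √I
(-33699 + O)/(m(22 - 1*76, 166) - 9038) = (-33699 - 1553)/(√(22 - 1*76) - 9038) = -35252/(√(22 - 76) - 9038) = -35252/(√(-54) - 9038) = -35252/(3*I*√6 - 9038) = -35252/(-9038 + 3*I*√6)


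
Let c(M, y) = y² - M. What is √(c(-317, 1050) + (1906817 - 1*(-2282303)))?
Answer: 3*√587993 ≈ 2300.4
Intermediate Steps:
√(c(-317, 1050) + (1906817 - 1*(-2282303))) = √((1050² - 1*(-317)) + (1906817 - 1*(-2282303))) = √((1102500 + 317) + (1906817 + 2282303)) = √(1102817 + 4189120) = √5291937 = 3*√587993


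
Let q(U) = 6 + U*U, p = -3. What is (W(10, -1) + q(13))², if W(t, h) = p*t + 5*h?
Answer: 19600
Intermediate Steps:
W(t, h) = -3*t + 5*h
q(U) = 6 + U²
(W(10, -1) + q(13))² = ((-3*10 + 5*(-1)) + (6 + 13²))² = ((-30 - 5) + (6 + 169))² = (-35 + 175)² = 140² = 19600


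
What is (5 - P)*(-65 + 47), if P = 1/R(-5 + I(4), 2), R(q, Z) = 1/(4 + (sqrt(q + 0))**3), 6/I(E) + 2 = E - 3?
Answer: -18 - 198*I*sqrt(11) ≈ -18.0 - 656.69*I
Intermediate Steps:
I(E) = 6/(-5 + E) (I(E) = 6/(-2 + (E - 3)) = 6/(-2 + (-3 + E)) = 6/(-5 + E))
R(q, Z) = 1/(4 + q**(3/2)) (R(q, Z) = 1/(4 + (sqrt(q))**3) = 1/(4 + q**(3/2)))
P = 4 - 11*I*sqrt(11) (P = 1/(1/(4 + (-5 + 6/(-5 + 4))**(3/2))) = 1/(1/(4 + (-5 + 6/(-1))**(3/2))) = 1/(1/(4 + (-5 + 6*(-1))**(3/2))) = 1/(1/(4 + (-5 - 6)**(3/2))) = 1/(1/(4 + (-11)**(3/2))) = 1/(1/(4 - 11*I*sqrt(11))) = 4 - 11*I*sqrt(11) ≈ 4.0 - 36.483*I)
(5 - P)*(-65 + 47) = (5 - (4 - 11*I*sqrt(11)))*(-65 + 47) = (5 + (-4 + 11*I*sqrt(11)))*(-18) = (1 + 11*I*sqrt(11))*(-18) = -18 - 198*I*sqrt(11)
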